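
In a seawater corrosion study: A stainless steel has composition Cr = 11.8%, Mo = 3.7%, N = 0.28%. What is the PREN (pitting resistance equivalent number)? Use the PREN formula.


Apply the PREN formula: PREN = Cr + 3.3*Mo + 16*N
PREN = 11.8 + 3.3*3.7 + 16*0.28
PREN = 11.8 + 12.21 + 4.48 = 28.49

28.49


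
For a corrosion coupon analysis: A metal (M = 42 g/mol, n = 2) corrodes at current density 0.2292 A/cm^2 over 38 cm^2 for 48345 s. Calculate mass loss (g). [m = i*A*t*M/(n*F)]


Apply Faraday's law: m = i*A*t*M / (n*F)
Total charge passed Q = i*A*t = 0.2292*38*48345 = 421065.612 C
m = Q*M/(n*F) = 421065.612*42/(2*96485) = 91.6451 g

91.6451 g


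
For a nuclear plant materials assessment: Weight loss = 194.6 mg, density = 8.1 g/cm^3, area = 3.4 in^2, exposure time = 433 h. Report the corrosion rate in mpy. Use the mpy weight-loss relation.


Apply the mpy weight-loss relation: CR = 534 * W / (D * A * T)
Numerator: 534 * 194.6 = 103916.4
Denominator: 8.1 * 3.4 * 433 = 11924.82
CR = 103916.4 / 11924.82 = 8.7143 mpy

8.7143 mpy


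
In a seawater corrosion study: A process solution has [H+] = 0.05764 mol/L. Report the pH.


pH = −log10[H+]
pH = −log10(0.05764) = 1.24

1.24


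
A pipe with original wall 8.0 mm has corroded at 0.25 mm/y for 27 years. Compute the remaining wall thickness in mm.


Remaining wall = original − CR × time
t = 8.0 − 0.25*27 = 8.0 − 6.75 = 1.25 mm

1.25 mm


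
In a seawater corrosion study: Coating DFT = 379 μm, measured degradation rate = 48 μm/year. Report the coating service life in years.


Service life = thickness / degradation rate
Life = 379 / 48 = 7.9 years

7.9 years


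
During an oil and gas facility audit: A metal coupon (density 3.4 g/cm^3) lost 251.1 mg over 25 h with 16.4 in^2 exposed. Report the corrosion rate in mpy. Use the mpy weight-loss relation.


Apply the mpy weight-loss relation: CR = 534 * W / (D * A * T)
Numerator: 534 * 251.1 = 134087.4
Denominator: 3.4 * 16.4 * 25 = 1394.0
CR = 134087.4 / 1394.0 = 96.18895 mpy

96.18895 mpy


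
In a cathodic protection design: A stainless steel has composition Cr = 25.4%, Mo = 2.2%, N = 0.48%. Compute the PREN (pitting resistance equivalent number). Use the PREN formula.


Apply the PREN formula: PREN = Cr + 3.3*Mo + 16*N
PREN = 25.4 + 3.3*2.2 + 16*0.48
PREN = 25.4 + 7.26 + 7.68 = 40.34

40.34


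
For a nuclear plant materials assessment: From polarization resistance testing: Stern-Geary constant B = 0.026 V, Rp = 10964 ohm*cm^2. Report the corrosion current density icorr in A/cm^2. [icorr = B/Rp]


Apply the Stern-Geary relation: icorr = B / Rp
icorr = 0.026 / 10964 = 2.371×10^-6 A/cm^2

2.371×10^-6 A/cm^2


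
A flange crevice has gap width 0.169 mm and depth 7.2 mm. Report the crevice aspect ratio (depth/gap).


Aspect ratio = depth / gap
Ratio = 7.2 / 0.169 = 42.6

42.6


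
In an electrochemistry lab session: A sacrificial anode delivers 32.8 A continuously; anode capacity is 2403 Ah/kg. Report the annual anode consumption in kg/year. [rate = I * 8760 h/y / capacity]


Annual consumption = current * hours per year / capacity
Rate = 32.8 * 8760 / 2403 = 119.6 kg/year

119.6 kg/year


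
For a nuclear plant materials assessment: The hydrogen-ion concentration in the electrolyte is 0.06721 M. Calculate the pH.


pH = −log10[H+]
pH = −log10(0.06721) = 1.17

1.17


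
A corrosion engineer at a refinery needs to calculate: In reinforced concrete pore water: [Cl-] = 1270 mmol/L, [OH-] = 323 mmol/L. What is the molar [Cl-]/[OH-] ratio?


Threshold parameter = [Cl-] / [OH-] (molar basis; both in mmol/L, so units cancel)
Ratio = 1270 / 323 = 3.93

3.93


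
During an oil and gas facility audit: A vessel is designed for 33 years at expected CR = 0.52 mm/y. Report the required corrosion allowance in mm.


Corrosion allowance = CR × design life
CA = 0.52 * 33 = 17.16 mm

17.16 mm


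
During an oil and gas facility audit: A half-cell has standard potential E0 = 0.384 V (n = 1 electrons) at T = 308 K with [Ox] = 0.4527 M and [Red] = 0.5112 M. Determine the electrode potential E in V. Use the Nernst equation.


Apply the Nernst equation: E = E0 + (RT/nF)*ln([Ox]/[Red])
Step 1: RT/nF = 8.314*308/(1*96485) = 0.02654 V
Step 2: [Ox]/[Red] = 0.4527/0.5112 = 0.885563
Step 3: ln(0.885563) = -0.121532
Step 4: correction = 0.02654 * -0.121532 = -0.0032 V
E = 0.384 + -0.0032 = 0.3808 V

0.3808 V


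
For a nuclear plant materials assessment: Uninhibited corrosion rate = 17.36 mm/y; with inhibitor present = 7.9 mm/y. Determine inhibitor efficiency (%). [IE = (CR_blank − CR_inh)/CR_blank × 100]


Apply the inhibitor-efficiency definition: IE = (CR_blank − CR_inh)/CR_blank × 100
IE = (17.36 − 7.9) / 17.36 × 100
IE = 9.46 / 17.36 × 100 = 54.5 %

54.5 %


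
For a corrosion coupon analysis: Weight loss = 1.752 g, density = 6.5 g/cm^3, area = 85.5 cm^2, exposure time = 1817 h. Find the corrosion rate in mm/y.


Apply the mm/y weight-loss relation: CR = 87600 * W / (D * A * T)
Numerator: 87600 * 1.752 = 153475.2
Denominator: 6.5 * 85.5 * 1817 = 1009797.75
CR = 153475.2 / 1009797.75 = 0.151986 mm/y

0.151986 mm/y


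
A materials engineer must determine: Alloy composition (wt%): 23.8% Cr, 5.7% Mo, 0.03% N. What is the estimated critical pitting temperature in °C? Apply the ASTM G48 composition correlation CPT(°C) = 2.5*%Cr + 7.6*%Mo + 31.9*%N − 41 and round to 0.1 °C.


Apply the ASTM G48 empirical CPT estimate: CPT(°C) = 2.5*%Cr + 7.6*%Mo + 31.9*%N − 41
2.5*23.8 = 59.5; 7.6*5.7 = 43.32; 31.9*0.03 = 0.957
CPT = 59.5 + 43.32 + 0.957 − 41 = 62.777 °C
Rounded to 0.1 °C: CPT ≈ 62.8 °C

62.8 °C


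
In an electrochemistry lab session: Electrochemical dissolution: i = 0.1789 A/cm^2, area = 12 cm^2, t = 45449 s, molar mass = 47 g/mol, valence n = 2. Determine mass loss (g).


Apply Faraday's law: m = i*A*t*M / (n*F)
Total charge passed Q = i*A*t = 0.1789*12*45449 = 97569.9132 C
m = Q*M/(n*F) = 97569.9132*47/(2*96485) = 23.764 g

23.764 g


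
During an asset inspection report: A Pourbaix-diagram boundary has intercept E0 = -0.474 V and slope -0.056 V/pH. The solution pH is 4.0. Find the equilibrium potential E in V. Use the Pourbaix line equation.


Apply the Pourbaix line equation: E = E0 + slope*pH
E = -0.474 + (-0.056)*4.0 = -0.474 + (-0.224) = -0.698 V
Rounded to 4 decimal places: E = -0.6980 V

-0.6980 V


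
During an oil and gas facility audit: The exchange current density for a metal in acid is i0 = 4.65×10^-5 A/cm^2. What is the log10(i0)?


i0 = 4.65×10^-5 A/cm^2
log10(i0) = -4.333

-4.333


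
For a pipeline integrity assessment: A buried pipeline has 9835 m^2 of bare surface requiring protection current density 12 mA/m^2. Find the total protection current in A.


I = area * current density, then convert mA → A (÷1000)
I = 9835 * 12 / 1000 = 118.02 A

118.02 A


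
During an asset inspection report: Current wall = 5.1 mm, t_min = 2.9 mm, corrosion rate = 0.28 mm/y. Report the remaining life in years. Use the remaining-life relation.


Apply the remaining-life relation: RL = (t_current − t_min) / CR
RL = (5.1 − 2.9) / 0.28 = 2.2 / 0.28 = 7.9 years

7.9 years


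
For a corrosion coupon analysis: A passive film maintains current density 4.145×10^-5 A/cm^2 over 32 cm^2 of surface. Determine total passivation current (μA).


I = i_pass * A, then convert A → μA (×10^6)
I = 4.145×10^-5 * 32 * 10^6 = 1326.4 μA

1326.4 μA


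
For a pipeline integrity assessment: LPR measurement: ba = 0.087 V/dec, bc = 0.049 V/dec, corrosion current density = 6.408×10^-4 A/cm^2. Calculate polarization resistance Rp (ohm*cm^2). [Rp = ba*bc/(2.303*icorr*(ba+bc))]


Apply the Stern-Geary equation: Rp = ba*bc / (2.303*icorr*(ba+bc))
ba*bc = 0.087*0.049 = 0.004263
ba+bc = 0.136; 2.303*icorr*(ba+bc) = 2.303*6.408×10^-4*0.136 = 2.0070369×10^-4
Rp = 0.004263 / 2.0070369×10^-4 = 21.24 ohm*cm^2

21.24 ohm*cm^2


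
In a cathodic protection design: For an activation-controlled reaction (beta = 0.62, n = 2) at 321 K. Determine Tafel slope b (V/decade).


Apply the Tafel slope relation: b = 2.303*R*T/(beta*n*F)
Numerator: 2.303 * 8.314 * 321 = 6146.23
Denominator: 0.62 * 2 * 96485 = 119641.4
b = 6146.23 / 119641.4 = 0.0514 V/decade

0.0514 V/decade


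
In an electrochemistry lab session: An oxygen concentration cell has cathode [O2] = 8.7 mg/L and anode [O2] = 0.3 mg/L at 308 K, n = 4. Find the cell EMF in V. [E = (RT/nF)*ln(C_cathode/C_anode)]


Apply the Nernst concentration-cell relation: E = (RT/nF)*ln(C_cathode/C_anode)
RT/nF = 8.314*308/(4*96485) = 0.006635 V
ln(8.7/0.3) = 3.3673
E = 0.006635 * 3.3673 = 0.02234 V

0.02234 V


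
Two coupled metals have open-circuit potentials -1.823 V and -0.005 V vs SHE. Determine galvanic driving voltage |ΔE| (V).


Driving voltage is the absolute potential difference.
|ΔE| = |-1.823 − (-0.005)| = 1.818 V

1.818 V


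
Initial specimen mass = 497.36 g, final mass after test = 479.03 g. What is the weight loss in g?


Weight loss = initial − final
WL = 497.36 − 479.03 = 18.33 g

18.33 g


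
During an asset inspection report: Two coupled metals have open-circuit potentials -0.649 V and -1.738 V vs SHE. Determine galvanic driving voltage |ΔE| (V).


Driving voltage is the absolute potential difference.
|ΔE| = |-0.649 − (-1.738)| = 1.089 V

1.089 V


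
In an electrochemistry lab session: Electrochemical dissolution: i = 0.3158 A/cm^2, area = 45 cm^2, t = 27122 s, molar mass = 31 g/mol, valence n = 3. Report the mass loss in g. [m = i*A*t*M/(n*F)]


Apply Faraday's law: m = i*A*t*M / (n*F)
Total charge passed Q = i*A*t = 0.3158*45*27122 = 385430.742 C
m = Q*M/(n*F) = 385430.742*31/(3*96485) = 41.2788 g

41.2788 g


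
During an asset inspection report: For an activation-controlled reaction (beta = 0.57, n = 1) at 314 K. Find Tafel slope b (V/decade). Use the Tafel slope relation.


Apply the Tafel slope relation: b = 2.303*R*T/(beta*n*F)
Numerator: 2.303 * 8.314 * 314 = 6012.2
Denominator: 0.57 * 1 * 96485 = 54996.45
b = 6012.2 / 54996.45 = 0.109 V/decade

0.109 V/decade


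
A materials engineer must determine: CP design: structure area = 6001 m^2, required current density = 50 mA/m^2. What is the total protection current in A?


I = area * current density, then convert mA → A (÷1000)
I = 6001 * 50 / 1000 = 300.05 A

300.05 A


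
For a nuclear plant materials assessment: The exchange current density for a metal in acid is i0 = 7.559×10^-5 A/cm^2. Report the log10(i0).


i0 = 7.559×10^-5 A/cm^2
log10(i0) = -4.122

-4.122


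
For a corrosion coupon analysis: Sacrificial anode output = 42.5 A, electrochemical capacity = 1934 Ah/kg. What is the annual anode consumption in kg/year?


Annual consumption = current * hours per year / capacity
Rate = 42.5 * 8760 / 1934 = 192.5 kg/year

192.5 kg/year


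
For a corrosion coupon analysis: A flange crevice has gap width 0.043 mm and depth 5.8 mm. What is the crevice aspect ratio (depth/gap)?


Aspect ratio = depth / gap
Ratio = 5.8 / 0.043 = 134.9

134.9


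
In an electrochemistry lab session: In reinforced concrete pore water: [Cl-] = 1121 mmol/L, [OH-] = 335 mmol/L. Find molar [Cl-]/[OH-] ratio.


Threshold parameter = [Cl-] / [OH-] (molar basis; both in mmol/L, so units cancel)
Ratio = 1121 / 335 = 3.35

3.35


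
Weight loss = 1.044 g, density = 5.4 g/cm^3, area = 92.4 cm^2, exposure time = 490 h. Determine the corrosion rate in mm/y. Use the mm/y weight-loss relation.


Apply the mm/y weight-loss relation: CR = 87600 * W / (D * A * T)
Numerator: 87600 * 1.044 = 91454.4
Denominator: 5.4 * 92.4 * 490 = 244490.4
CR = 91454.4 / 244490.4 = 0.374061 mm/y

0.374061 mm/y


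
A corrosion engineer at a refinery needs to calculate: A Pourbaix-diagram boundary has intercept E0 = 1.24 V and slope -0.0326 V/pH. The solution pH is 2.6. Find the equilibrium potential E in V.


Apply the Pourbaix line equation: E = E0 + slope*pH
E = 1.24 + (-0.0326)*2.6 = 1.24 + (-0.08476) = 1.15524 V
Rounded to 4 decimal places: E = 1.1552 V

1.1552 V


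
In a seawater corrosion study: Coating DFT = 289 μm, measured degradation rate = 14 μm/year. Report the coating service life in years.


Service life = thickness / degradation rate
Life = 289 / 14 = 20.6 years

20.6 years


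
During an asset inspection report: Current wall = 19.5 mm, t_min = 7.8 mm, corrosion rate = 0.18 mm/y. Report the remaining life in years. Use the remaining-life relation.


Apply the remaining-life relation: RL = (t_current − t_min) / CR
RL = (19.5 − 7.8) / 0.18 = 11.7 / 0.18 = 65.0 years

65.0 years


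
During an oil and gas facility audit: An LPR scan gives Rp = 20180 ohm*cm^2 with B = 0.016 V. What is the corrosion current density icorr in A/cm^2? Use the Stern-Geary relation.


Apply the Stern-Geary relation: icorr = B / Rp
icorr = 0.016 / 20180 = 7.929×10^-7 A/cm^2

7.929×10^-7 A/cm^2


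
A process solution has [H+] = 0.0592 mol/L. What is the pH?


pH = −log10[H+]
pH = −log10(0.0592) = 1.23

1.23


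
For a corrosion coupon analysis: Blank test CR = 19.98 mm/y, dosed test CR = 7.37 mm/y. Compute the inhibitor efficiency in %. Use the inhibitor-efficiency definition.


Apply the inhibitor-efficiency definition: IE = (CR_blank − CR_inh)/CR_blank × 100
IE = (19.98 − 7.37) / 19.98 × 100
IE = 12.61 / 19.98 × 100 = 63.1 %

63.1 %


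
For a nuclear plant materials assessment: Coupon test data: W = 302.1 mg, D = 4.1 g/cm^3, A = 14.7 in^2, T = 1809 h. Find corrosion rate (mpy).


Apply the mpy weight-loss relation: CR = 534 * W / (D * A * T)
Numerator: 534 * 302.1 = 161321.4
Denominator: 4.1 * 14.7 * 1809 = 109028.43
CR = 161321.4 / 109028.43 = 1.47963 mpy

1.47963 mpy


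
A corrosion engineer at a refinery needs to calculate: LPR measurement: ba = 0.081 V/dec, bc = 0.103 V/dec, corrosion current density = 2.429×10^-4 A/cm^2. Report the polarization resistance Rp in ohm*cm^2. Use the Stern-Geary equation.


Apply the Stern-Geary equation: Rp = ba*bc / (2.303*icorr*(ba+bc))
ba*bc = 0.081*0.103 = 0.008343
ba+bc = 0.184; 2.303*icorr*(ba+bc) = 2.303*2.429×10^-4*0.184 = 1.0292936×10^-4
Rp = 0.008343 / 1.0292936×10^-4 = 81.1 ohm*cm^2

81.1 ohm*cm^2


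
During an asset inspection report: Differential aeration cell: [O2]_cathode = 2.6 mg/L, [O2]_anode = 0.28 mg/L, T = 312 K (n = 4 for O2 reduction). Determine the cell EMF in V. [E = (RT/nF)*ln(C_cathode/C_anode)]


Apply the Nernst concentration-cell relation: E = (RT/nF)*ln(C_cathode/C_anode)
RT/nF = 8.314*312/(4*96485) = 0.00672117 V
ln(2.6/0.28) = 2.22848
E = 0.00672117 * 2.22848 = 0.01498 V

0.01498 V


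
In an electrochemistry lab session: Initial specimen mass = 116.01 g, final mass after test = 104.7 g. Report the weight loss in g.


Weight loss = initial − final
WL = 116.01 − 104.7 = 11.31 g

11.31 g


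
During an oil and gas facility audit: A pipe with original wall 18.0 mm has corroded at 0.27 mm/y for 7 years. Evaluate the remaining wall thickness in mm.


Remaining wall = original − CR × time
t = 18.0 − 0.27*7 = 18.0 − 1.89 = 16.11 mm

16.11 mm


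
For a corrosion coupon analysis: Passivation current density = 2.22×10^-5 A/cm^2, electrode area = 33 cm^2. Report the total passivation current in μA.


I = i_pass * A, then convert A → μA (×10^6)
I = 2.22×10^-5 * 33 * 10^6 = 732.6 μA

732.6 μA


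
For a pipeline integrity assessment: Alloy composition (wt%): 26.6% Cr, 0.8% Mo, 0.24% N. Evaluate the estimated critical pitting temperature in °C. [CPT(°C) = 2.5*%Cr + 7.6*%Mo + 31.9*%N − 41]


Apply the ASTM G48 empirical CPT estimate: CPT(°C) = 2.5*%Cr + 7.6*%Mo + 31.9*%N − 41
2.5*26.6 = 66.5; 7.6*0.8 = 6.08; 31.9*0.24 = 7.656
CPT = 66.5 + 6.08 + 7.656 − 41 = 39.236 °C
Rounded to 0.1 °C: CPT ≈ 39.2 °C

39.2 °C


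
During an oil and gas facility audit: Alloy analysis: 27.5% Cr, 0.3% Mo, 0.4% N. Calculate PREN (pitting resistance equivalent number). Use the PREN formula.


Apply the PREN formula: PREN = Cr + 3.3*Mo + 16*N
PREN = 27.5 + 3.3*0.3 + 16*0.4
PREN = 27.5 + 0.99 + 6.4 = 34.89

34.89


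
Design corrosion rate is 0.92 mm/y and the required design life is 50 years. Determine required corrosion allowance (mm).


Corrosion allowance = CR × design life
CA = 0.92 * 50 = 46.0 mm

46.0 mm


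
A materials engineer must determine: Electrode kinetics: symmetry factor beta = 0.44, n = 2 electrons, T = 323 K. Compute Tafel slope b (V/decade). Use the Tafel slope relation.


Apply the Tafel slope relation: b = 2.303*R*T/(beta*n*F)
Numerator: 2.303 * 8.314 * 323 = 6184.53
Denominator: 0.44 * 2 * 96485 = 84906.8
b = 6184.53 / 84906.8 = 0.0728 V/decade

0.0728 V/decade


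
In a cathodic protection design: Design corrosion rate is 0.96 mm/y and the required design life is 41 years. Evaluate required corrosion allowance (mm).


Corrosion allowance = CR × design life
CA = 0.96 * 41 = 39.36 mm

39.36 mm


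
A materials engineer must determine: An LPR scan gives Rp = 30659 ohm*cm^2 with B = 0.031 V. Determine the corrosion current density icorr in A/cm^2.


Apply the Stern-Geary relation: icorr = B / Rp
icorr = 0.031 / 30659 = 1.011×10^-6 A/cm^2

1.011×10^-6 A/cm^2


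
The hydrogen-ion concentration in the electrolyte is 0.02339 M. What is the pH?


pH = −log10[H+]
pH = −log10(0.02339) = 1.63

1.63


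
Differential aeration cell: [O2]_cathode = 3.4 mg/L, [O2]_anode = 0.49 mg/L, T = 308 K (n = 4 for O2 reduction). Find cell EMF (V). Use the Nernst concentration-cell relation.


Apply the Nernst concentration-cell relation: E = (RT/nF)*ln(C_cathode/C_anode)
RT/nF = 8.314*308/(4*96485) = 0.006635 V
ln(3.4/0.49) = 1.93713
E = 0.006635 * 1.93713 = 0.01285 V

0.01285 V


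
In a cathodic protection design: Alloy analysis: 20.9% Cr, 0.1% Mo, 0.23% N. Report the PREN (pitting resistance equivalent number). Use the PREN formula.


Apply the PREN formula: PREN = Cr + 3.3*Mo + 16*N
PREN = 20.9 + 3.3*0.1 + 16*0.23
PREN = 20.9 + 0.33 + 3.68 = 24.91

24.91


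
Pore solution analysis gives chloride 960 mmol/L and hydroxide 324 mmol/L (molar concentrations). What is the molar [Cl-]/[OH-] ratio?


Threshold parameter = [Cl-] / [OH-] (molar basis; both in mmol/L, so units cancel)
Ratio = 960 / 324 = 2.96

2.96


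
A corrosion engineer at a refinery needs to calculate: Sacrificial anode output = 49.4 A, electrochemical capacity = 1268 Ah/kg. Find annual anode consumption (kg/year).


Annual consumption = current * hours per year / capacity
Rate = 49.4 * 8760 / 1268 = 341.3 kg/year

341.3 kg/year


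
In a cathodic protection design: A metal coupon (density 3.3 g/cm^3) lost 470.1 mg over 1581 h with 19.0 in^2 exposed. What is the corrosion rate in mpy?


Apply the mpy weight-loss relation: CR = 534 * W / (D * A * T)
Numerator: 534 * 470.1 = 251033.4
Denominator: 3.3 * 19.0 * 1581 = 99128.7
CR = 251033.4 / 99128.7 = 2.5324 mpy

2.5324 mpy


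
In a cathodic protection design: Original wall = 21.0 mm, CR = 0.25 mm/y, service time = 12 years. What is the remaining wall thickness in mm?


Remaining wall = original − CR × time
t = 21.0 − 0.25*12 = 21.0 − 3.0 = 18.0 mm

18.0 mm


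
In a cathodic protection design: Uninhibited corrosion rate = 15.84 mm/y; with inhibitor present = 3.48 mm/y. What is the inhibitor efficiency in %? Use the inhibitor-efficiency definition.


Apply the inhibitor-efficiency definition: IE = (CR_blank − CR_inh)/CR_blank × 100
IE = (15.84 − 3.48) / 15.84 × 100
IE = 12.36 / 15.84 × 100 = 78.0 %

78.0 %


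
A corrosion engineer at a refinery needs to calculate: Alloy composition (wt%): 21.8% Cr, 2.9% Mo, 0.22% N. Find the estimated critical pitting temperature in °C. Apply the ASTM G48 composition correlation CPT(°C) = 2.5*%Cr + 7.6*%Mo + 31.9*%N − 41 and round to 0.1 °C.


Apply the ASTM G48 empirical CPT estimate: CPT(°C) = 2.5*%Cr + 7.6*%Mo + 31.9*%N − 41
2.5*21.8 = 54.5; 7.6*2.9 = 22.04; 31.9*0.22 = 7.018
CPT = 54.5 + 22.04 + 7.018 − 41 = 42.558 °C
Rounded to 0.1 °C: CPT ≈ 42.6 °C

42.6 °C


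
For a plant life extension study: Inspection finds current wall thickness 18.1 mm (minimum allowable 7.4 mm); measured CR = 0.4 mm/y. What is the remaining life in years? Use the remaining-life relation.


Apply the remaining-life relation: RL = (t_current − t_min) / CR
RL = (18.1 − 7.4) / 0.4 = 10.7 / 0.4 = 26.8 years

26.8 years


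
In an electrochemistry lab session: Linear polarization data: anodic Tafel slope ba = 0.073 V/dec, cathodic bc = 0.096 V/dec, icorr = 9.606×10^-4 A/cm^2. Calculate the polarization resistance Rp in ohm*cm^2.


Apply the Stern-Geary equation: Rp = ba*bc / (2.303*icorr*(ba+bc))
ba*bc = 0.073*0.096 = 0.007008
ba+bc = 0.169; 2.303*icorr*(ba+bc) = 2.303*9.606×10^-4*0.169 = 3.7387224×10^-4
Rp = 0.007008 / 3.7387224×10^-4 = 18.7 ohm*cm^2

18.7 ohm*cm^2


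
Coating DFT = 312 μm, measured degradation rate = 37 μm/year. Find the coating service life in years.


Service life = thickness / degradation rate
Life = 312 / 37 = 8.4 years

8.4 years


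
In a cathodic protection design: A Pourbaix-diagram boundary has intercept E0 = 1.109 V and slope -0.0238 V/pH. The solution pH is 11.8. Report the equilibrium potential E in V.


Apply the Pourbaix line equation: E = E0 + slope*pH
E = 1.109 + (-0.0238)*11.8 = 1.109 + (-0.28084) = 0.82816 V
Rounded to 4 decimal places: E = 0.8282 V

0.8282 V


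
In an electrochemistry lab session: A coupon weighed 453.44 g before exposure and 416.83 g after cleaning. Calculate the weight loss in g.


Weight loss = initial − final
WL = 453.44 − 416.83 = 36.61 g

36.61 g


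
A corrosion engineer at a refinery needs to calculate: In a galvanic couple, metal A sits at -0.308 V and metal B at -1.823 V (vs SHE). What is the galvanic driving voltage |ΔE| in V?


Driving voltage is the absolute potential difference.
|ΔE| = |-0.308 − (-1.823)| = 1.515 V

1.515 V


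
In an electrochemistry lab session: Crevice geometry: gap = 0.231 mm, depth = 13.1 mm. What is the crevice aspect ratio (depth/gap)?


Aspect ratio = depth / gap
Ratio = 13.1 / 0.231 = 56.7

56.7


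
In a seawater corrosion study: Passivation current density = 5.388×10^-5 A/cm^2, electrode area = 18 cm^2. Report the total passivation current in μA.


I = i_pass * A, then convert A → μA (×10^6)
I = 5.388×10^-5 * 18 * 10^6 = 969.84 μA

969.84 μA


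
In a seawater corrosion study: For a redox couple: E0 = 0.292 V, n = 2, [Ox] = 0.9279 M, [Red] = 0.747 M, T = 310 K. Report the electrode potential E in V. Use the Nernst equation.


Apply the Nernst equation: E = E0 + (RT/nF)*ln([Ox]/[Red])
Step 1: RT/nF = 8.314*310/(2*96485) = 0.01335617 V
Step 2: [Ox]/[Red] = 0.9279/0.747 = 1.242169
Step 3: ln(1.242169) = 0.216859
Step 4: correction = 0.01335617 * 0.216859 = 0.003 V
E = 0.292 + 0.003 = 0.295 V

0.295 V


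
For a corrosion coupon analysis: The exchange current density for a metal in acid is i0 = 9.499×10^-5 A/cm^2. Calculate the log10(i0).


i0 = 9.499×10^-5 A/cm^2
log10(i0) = -4.022

-4.022


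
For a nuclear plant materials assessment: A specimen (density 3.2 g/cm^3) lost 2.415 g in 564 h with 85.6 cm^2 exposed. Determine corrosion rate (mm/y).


Apply the mm/y weight-loss relation: CR = 87600 * W / (D * A * T)
Numerator: 87600 * 2.415 = 211554.0
Denominator: 3.2 * 85.6 * 564 = 154490.88
CR = 211554.0 / 154490.88 = 1.369362 mm/y

1.369362 mm/y


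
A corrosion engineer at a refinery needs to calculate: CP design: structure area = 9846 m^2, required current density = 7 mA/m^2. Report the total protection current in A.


I = area * current density, then convert mA → A (÷1000)
I = 9846 * 7 / 1000 = 68.92 A

68.92 A


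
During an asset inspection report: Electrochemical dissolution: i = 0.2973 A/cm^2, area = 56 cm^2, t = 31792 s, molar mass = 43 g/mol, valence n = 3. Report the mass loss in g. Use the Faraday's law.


Apply Faraday's law: m = i*A*t*M / (n*F)
Total charge passed Q = i*A*t = 0.2973*56*31792 = 529298.6496 C
m = Q*M/(n*F) = 529298.6496*43/(3*96485) = 78.62998 g

78.62998 g


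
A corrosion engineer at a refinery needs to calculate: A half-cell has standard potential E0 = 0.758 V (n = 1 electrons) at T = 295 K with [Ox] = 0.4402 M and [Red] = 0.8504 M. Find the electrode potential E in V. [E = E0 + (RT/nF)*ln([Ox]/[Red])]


Apply the Nernst equation: E = E0 + (RT/nF)*ln([Ox]/[Red])
Step 1: RT/nF = 8.314*295/(1*96485) = 0.02541981 V
Step 2: [Ox]/[Red] = 0.4402/0.8504 = 0.517639
Step 3: ln(0.517639) = -0.658477
Step 4: correction = 0.02541981 * -0.658477 = -0.0167 V
E = 0.758 + -0.0167 = 0.7413 V

0.7413 V


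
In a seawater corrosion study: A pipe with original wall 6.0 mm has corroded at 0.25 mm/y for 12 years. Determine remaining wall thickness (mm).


Remaining wall = original − CR × time
t = 6.0 − 0.25*12 = 6.0 − 3.0 = 3.0 mm

3.0 mm


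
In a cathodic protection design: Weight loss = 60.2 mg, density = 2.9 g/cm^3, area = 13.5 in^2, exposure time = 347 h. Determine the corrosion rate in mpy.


Apply the mpy weight-loss relation: CR = 534 * W / (D * A * T)
Numerator: 534 * 60.2 = 32146.8
Denominator: 2.9 * 13.5 * 347 = 13585.05
CR = 32146.8 / 13585.05 = 2.36634 mpy

2.36634 mpy


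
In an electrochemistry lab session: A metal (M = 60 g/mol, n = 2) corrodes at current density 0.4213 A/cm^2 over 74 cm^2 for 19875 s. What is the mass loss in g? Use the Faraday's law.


Apply Faraday's law: m = i*A*t*M / (n*F)
Total charge passed Q = i*A*t = 0.4213*74*19875 = 619626.975 C
m = Q*M/(n*F) = 619626.975*60/(2*96485) = 192.66009 g

192.66009 g


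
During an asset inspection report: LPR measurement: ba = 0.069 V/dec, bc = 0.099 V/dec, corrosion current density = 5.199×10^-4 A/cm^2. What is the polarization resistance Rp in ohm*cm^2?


Apply the Stern-Geary equation: Rp = ba*bc / (2.303*icorr*(ba+bc))
ba*bc = 0.069*0.099 = 0.006831
ba+bc = 0.168; 2.303*icorr*(ba+bc) = 2.303*5.199×10^-4*0.168 = 2.0115139×10^-4
Rp = 0.006831 / 2.0115139×10^-4 = 33.96 ohm*cm^2

33.96 ohm*cm^2


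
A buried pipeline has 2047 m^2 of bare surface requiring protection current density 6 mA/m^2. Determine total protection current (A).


I = area * current density, then convert mA → A (÷1000)
I = 2047 * 6 / 1000 = 12.28 A

12.28 A


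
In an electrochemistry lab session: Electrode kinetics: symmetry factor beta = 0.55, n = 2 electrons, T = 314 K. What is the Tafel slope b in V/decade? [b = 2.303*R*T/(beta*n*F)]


Apply the Tafel slope relation: b = 2.303*R*T/(beta*n*F)
Numerator: 2.303 * 8.314 * 314 = 6012.2
Denominator: 0.55 * 2 * 96485 = 106133.5
b = 6012.2 / 106133.5 = 0.057 V/decade

0.057 V/decade


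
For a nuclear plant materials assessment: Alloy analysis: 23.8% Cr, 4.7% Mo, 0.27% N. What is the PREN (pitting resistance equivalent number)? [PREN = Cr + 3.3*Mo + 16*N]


Apply the PREN formula: PREN = Cr + 3.3*Mo + 16*N
PREN = 23.8 + 3.3*4.7 + 16*0.27
PREN = 23.8 + 15.51 + 4.32 = 43.63

43.63


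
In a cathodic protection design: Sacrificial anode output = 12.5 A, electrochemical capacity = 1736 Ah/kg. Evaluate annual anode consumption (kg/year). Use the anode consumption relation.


Annual consumption = current * hours per year / capacity
Rate = 12.5 * 8760 / 1736 = 63.1 kg/year

63.1 kg/year


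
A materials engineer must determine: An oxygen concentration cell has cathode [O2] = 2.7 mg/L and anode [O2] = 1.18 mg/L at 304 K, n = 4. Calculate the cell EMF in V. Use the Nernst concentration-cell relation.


Apply the Nernst concentration-cell relation: E = (RT/nF)*ln(C_cathode/C_anode)
RT/nF = 8.314*304/(4*96485) = 0.00654883 V
ln(2.7/1.18) = 0.82774
E = 0.00654883 * 0.82774 = 0.00542 V

0.00542 V


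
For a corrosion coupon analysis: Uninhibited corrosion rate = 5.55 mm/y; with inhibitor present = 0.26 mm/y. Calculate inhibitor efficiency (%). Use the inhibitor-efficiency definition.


Apply the inhibitor-efficiency definition: IE = (CR_blank − CR_inh)/CR_blank × 100
IE = (5.55 − 0.26) / 5.55 × 100
IE = 5.29 / 5.55 × 100 = 95.3 %

95.3 %


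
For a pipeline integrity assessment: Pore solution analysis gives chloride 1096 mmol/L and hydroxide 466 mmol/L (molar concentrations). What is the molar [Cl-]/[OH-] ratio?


Threshold parameter = [Cl-] / [OH-] (molar basis; both in mmol/L, so units cancel)
Ratio = 1096 / 466 = 2.35

2.35


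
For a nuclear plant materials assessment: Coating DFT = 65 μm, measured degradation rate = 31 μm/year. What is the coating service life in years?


Service life = thickness / degradation rate
Life = 65 / 31 = 2.1 years

2.1 years


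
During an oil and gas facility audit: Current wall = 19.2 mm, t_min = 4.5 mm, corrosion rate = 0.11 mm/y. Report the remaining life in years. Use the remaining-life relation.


Apply the remaining-life relation: RL = (t_current − t_min) / CR
RL = (19.2 − 4.5) / 0.11 = 14.7 / 0.11 = 133.6 years

133.6 years


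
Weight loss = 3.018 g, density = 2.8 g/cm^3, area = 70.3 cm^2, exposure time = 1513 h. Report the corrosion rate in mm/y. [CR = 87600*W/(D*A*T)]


Apply the mm/y weight-loss relation: CR = 87600 * W / (D * A * T)
Numerator: 87600 * 3.018 = 264376.8
Denominator: 2.8 * 70.3 * 1513 = 297818.92
CR = 264376.8 / 297818.92 = 0.8877 mm/y

0.8877 mm/y


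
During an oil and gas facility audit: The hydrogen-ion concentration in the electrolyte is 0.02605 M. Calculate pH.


pH = −log10[H+]
pH = −log10(0.02605) = 1.58

1.58


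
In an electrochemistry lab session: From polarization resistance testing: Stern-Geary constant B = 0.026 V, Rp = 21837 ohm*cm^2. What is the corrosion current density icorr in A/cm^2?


Apply the Stern-Geary relation: icorr = B / Rp
icorr = 0.026 / 21837 = 1.191×10^-6 A/cm^2

1.191×10^-6 A/cm^2


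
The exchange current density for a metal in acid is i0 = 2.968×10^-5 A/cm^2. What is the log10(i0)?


i0 = 2.968×10^-5 A/cm^2
log10(i0) = -4.528

-4.528


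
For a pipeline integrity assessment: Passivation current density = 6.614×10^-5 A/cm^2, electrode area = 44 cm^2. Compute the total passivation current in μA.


I = i_pass * A, then convert A → μA (×10^6)
I = 6.614×10^-5 * 44 * 10^6 = 2910.16 μA

2910.16 μA


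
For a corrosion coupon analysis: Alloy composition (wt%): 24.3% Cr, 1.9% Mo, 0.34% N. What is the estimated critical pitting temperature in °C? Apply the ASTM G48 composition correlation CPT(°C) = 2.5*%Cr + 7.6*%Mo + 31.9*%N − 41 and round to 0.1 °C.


Apply the ASTM G48 empirical CPT estimate: CPT(°C) = 2.5*%Cr + 7.6*%Mo + 31.9*%N − 41
2.5*24.3 = 60.75; 7.6*1.9 = 14.44; 31.9*0.34 = 10.846
CPT = 60.75 + 14.44 + 10.846 − 41 = 45.036 °C
Rounded to 0.1 °C: CPT ≈ 45.0 °C

45.0 °C


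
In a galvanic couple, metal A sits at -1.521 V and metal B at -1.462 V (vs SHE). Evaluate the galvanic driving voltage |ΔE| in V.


Driving voltage is the absolute potential difference.
|ΔE| = |-1.521 − (-1.462)| = 0.059 V

0.059 V


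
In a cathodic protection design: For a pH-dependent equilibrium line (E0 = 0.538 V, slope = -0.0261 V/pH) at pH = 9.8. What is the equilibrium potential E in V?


Apply the Pourbaix line equation: E = E0 + slope*pH
E = 0.538 + (-0.0261)*9.8 = 0.538 + (-0.25578) = 0.28222 V
Rounded to 3 decimal places: E = 0.282 V

0.282 V


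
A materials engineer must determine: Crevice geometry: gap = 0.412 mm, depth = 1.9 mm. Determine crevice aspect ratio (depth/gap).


Aspect ratio = depth / gap
Ratio = 1.9 / 0.412 = 4.6

4.6


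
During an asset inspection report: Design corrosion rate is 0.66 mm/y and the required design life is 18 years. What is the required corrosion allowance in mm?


Corrosion allowance = CR × design life
CA = 0.66 * 18 = 11.88 mm

11.88 mm


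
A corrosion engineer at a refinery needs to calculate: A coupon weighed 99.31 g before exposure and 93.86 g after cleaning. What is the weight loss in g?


Weight loss = initial − final
WL = 99.31 − 93.86 = 5.45 g

5.45 g


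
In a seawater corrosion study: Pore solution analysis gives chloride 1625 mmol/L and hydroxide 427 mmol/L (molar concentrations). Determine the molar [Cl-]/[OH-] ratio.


Threshold parameter = [Cl-] / [OH-] (molar basis; both in mmol/L, so units cancel)
Ratio = 1625 / 427 = 3.81

3.81


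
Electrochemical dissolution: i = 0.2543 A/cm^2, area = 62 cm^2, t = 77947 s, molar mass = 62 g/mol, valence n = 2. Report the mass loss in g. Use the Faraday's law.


Apply Faraday's law: m = i*A*t*M / (n*F)
Total charge passed Q = i*A*t = 0.2543*62*77947 = 1228959.1702 C
m = Q*M/(n*F) = 1228959.1702*62/(2*96485) = 394.8566 g

394.8566 g


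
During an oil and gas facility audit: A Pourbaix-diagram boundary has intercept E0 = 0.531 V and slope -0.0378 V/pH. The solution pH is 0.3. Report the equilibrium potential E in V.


Apply the Pourbaix line equation: E = E0 + slope*pH
E = 0.531 + (-0.0378)*0.3 = 0.531 + (-0.01134) = 0.51966 V
Rounded to 3 decimal places: E = 0.520 V

0.520 V


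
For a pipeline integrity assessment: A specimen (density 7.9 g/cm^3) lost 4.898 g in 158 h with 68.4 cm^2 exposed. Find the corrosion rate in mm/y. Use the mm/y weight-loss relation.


Apply the mm/y weight-loss relation: CR = 87600 * W / (D * A * T)
Numerator: 87600 * 4.898 = 429064.8
Denominator: 7.9 * 68.4 * 158 = 85376.88
CR = 429064.8 / 85376.88 = 5.025539 mm/y

5.025539 mm/y


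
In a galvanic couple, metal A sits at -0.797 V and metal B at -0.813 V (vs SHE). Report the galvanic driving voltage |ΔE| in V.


Driving voltage is the absolute potential difference.
|ΔE| = |-0.797 − (-0.813)| = 0.016 V

0.016 V


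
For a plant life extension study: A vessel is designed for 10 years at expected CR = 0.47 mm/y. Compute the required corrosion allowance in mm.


Corrosion allowance = CR × design life
CA = 0.47 * 10 = 4.7 mm

4.7 mm


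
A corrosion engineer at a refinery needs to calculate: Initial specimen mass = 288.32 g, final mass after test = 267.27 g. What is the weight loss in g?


Weight loss = initial − final
WL = 288.32 − 267.27 = 21.05 g

21.05 g


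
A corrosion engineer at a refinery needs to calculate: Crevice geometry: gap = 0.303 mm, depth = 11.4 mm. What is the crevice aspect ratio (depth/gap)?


Aspect ratio = depth / gap
Ratio = 11.4 / 0.303 = 37.6

37.6


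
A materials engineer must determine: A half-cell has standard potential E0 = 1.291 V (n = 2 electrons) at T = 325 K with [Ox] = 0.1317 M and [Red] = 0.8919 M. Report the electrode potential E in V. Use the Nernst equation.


Apply the Nernst equation: E = E0 + (RT/nF)*ln([Ox]/[Red])
Step 1: RT/nF = 8.314*325/(2*96485) = 0.01400244 V
Step 2: [Ox]/[Red] = 0.1317/0.8919 = 0.147662
Step 3: ln(0.147662) = -1.912829
Step 4: correction = 0.01400244 * -1.912829 = -0.027 V
E = 1.291 + -0.027 = 1.264 V

1.264 V


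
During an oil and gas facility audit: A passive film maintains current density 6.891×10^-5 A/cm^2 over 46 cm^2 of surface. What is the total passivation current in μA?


I = i_pass * A, then convert A → μA (×10^6)
I = 6.891×10^-5 * 46 * 10^6 = 3169.86 μA

3169.86 μA


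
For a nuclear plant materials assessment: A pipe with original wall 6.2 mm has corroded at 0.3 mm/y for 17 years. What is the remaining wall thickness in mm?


Remaining wall = original − CR × time
t = 6.2 − 0.3*17 = 6.2 − 5.1 = 1.1 mm

1.1 mm


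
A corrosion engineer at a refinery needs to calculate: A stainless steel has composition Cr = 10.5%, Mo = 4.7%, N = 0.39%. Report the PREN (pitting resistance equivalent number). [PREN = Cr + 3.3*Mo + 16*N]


Apply the PREN formula: PREN = Cr + 3.3*Mo + 16*N
PREN = 10.5 + 3.3*4.7 + 16*0.39
PREN = 10.5 + 15.51 + 6.24 = 32.25

32.25


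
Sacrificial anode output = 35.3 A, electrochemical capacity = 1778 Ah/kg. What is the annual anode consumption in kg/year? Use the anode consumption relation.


Annual consumption = current * hours per year / capacity
Rate = 35.3 * 8760 / 1778 = 173.9 kg/year

173.9 kg/year


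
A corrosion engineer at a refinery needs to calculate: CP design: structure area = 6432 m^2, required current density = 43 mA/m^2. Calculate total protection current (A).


I = area * current density, then convert mA → A (÷1000)
I = 6432 * 43 / 1000 = 276.58 A

276.58 A


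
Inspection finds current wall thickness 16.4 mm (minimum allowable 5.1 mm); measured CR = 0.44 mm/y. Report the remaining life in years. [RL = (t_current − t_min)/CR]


Apply the remaining-life relation: RL = (t_current − t_min) / CR
RL = (16.4 − 5.1) / 0.44 = 11.3 / 0.44 = 25.7 years

25.7 years


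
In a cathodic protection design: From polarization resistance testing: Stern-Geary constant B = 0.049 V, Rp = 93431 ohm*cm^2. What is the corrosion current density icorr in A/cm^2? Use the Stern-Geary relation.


Apply the Stern-Geary relation: icorr = B / Rp
icorr = 0.049 / 93431 = 5.245×10^-7 A/cm^2

5.245×10^-7 A/cm^2


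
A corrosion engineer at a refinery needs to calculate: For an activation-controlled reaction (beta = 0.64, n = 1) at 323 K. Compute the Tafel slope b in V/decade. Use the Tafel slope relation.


Apply the Tafel slope relation: b = 2.303*R*T/(beta*n*F)
Numerator: 2.303 * 8.314 * 323 = 6184.53
Denominator: 0.64 * 1 * 96485 = 61750.4
b = 6184.53 / 61750.4 = 0.1 V/decade

0.1 V/decade


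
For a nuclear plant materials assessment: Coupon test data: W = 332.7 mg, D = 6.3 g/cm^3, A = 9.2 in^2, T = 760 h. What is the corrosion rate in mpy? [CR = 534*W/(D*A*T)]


Apply the mpy weight-loss relation: CR = 534 * W / (D * A * T)
Numerator: 534 * 332.7 = 177661.8
Denominator: 6.3 * 9.2 * 760 = 44049.6
CR = 177661.8 / 44049.6 = 4.0332 mpy

4.0332 mpy


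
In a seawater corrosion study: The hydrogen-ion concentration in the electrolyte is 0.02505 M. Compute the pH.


pH = −log10[H+]
pH = −log10(0.02505) = 1.6

1.6


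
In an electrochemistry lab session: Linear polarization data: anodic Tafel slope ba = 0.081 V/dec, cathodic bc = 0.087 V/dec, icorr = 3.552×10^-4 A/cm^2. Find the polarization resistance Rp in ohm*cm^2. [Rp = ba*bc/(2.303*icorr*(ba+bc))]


Apply the Stern-Geary equation: Rp = ba*bc / (2.303*icorr*(ba+bc))
ba*bc = 0.081*0.087 = 0.007047
ba+bc = 0.168; 2.303*icorr*(ba+bc) = 2.303*3.552×10^-4*0.168 = 1.374283×10^-4
Rp = 0.007047 / 1.374283×10^-4 = 51.3 ohm*cm^2

51.3 ohm*cm^2


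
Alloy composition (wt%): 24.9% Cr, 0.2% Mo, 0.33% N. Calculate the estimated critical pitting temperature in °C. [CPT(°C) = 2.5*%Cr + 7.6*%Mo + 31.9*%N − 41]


Apply the ASTM G48 empirical CPT estimate: CPT(°C) = 2.5*%Cr + 7.6*%Mo + 31.9*%N − 41
2.5*24.9 = 62.25; 7.6*0.2 = 1.52; 31.9*0.33 = 10.527
CPT = 62.25 + 1.52 + 10.527 − 41 = 33.297 °C
Rounded to 0.1 °C: CPT ≈ 33.3 °C

33.3 °C


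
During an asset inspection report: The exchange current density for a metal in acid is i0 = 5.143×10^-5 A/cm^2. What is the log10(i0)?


i0 = 5.143×10^-5 A/cm^2
log10(i0) = -4.289

-4.289


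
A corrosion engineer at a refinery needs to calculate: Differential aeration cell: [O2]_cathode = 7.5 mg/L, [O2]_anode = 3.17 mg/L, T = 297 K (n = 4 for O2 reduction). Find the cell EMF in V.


Apply the Nernst concentration-cell relation: E = (RT/nF)*ln(C_cathode/C_anode)
RT/nF = 8.314*297/(4*96485) = 0.00639804 V
ln(7.5/3.17) = 0.86117
E = 0.00639804 * 0.86117 = 0.00551 V

0.00551 V


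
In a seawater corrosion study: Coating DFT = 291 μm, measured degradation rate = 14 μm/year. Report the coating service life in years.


Service life = thickness / degradation rate
Life = 291 / 14 = 20.8 years

20.8 years


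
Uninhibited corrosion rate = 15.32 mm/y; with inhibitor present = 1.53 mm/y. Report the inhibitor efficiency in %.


Apply the inhibitor-efficiency definition: IE = (CR_blank − CR_inh)/CR_blank × 100
IE = (15.32 − 1.53) / 15.32 × 100
IE = 13.79 / 15.32 × 100 = 90.0 %

90.0 %
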